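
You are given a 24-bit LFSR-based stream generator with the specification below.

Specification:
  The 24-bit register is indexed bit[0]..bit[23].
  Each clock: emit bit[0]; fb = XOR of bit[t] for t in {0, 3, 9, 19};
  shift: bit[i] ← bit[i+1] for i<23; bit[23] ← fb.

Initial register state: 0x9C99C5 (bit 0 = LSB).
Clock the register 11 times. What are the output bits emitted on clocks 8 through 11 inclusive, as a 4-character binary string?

1100

reg_0 = 0x9C99C5
clock 1: out=1, reg = 0x4E4CE2
clock 2: out=0, reg = 0xA72671
clock 3: out=1, reg = 0x539338
clock 4: out=0, reg = 0x29C99C
clock 5: out=0, reg = 0x14E4CE
clock 6: out=0, reg = 0x8A7267
clock 7: out=1, reg = 0xC53933
clock 8: out=1, reg = 0xE29C99
clock 9: out=1, reg = 0x714E4C
clock 10: out=0, reg = 0x38A726
clock 11: out=0, reg = 0x1C5393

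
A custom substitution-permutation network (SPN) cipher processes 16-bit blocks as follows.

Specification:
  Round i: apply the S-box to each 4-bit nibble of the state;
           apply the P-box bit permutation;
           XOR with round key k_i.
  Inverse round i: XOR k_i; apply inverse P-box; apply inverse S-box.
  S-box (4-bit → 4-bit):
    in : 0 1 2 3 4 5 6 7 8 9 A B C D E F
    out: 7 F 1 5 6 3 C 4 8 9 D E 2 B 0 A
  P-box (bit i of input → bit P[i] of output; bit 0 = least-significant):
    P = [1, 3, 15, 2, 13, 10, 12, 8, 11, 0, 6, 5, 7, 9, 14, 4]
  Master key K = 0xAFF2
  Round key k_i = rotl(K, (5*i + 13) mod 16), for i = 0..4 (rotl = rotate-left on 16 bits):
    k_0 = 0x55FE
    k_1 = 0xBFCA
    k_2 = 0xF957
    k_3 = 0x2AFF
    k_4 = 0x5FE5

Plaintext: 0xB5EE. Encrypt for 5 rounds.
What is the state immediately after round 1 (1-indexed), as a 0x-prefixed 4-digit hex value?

0x1FEF

s_0 = plaintext = 0xB5EE
s_1 = Round(s_0, k_0) = 0x1FEF
s_2 = Round(s_1, k_1) = 0xFD77
s_3 = Round(s_2, k_2) = 0x6366
s_4 = Round(s_3, k_3) = 0xF3AB
s_5 = Round(s_4, k_4) = 0xE4B9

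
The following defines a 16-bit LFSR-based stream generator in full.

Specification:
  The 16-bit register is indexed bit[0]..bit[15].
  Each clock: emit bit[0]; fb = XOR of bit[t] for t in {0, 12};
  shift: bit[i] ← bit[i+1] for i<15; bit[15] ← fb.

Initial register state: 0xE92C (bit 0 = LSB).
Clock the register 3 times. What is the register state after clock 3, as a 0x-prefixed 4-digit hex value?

reg_0 = 0xE92C
clock 1: out=0, reg = 0x7496
clock 2: out=0, reg = 0xBA4B
clock 3: out=1, reg = 0x5D25

0x5D25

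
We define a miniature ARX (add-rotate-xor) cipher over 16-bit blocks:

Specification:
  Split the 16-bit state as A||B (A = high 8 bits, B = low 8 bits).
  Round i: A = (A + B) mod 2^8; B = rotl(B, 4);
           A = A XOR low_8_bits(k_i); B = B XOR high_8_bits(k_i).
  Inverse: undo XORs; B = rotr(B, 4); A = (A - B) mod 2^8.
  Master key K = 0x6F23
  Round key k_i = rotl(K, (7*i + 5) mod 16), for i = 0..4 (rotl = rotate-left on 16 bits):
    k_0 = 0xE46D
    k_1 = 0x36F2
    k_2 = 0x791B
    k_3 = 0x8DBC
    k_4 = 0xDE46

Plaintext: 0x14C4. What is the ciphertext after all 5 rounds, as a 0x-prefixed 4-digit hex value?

s_0 = plaintext = 0x14C4
s_1 = Round(s_0, k_0) = 0xB5A8
s_2 = Round(s_1, k_1) = 0xAFBC
s_3 = Round(s_2, k_2) = 0x70B2
s_4 = Round(s_3, k_3) = 0x9EA6
s_5 = Round(s_4, k_4) = 0x02B4

0x02B4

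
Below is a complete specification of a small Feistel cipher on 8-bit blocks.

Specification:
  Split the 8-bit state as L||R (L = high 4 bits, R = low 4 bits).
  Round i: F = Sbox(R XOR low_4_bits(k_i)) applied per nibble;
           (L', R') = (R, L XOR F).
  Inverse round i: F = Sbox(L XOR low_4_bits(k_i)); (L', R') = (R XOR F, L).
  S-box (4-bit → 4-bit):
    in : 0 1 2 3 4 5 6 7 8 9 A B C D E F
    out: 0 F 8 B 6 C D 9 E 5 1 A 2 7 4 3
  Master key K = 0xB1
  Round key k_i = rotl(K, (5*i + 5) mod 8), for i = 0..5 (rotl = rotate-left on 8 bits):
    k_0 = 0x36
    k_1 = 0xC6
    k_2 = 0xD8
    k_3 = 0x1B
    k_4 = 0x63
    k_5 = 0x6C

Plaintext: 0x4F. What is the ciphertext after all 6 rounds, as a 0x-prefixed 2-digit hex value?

s_0 = plaintext = 0x4F
s_1 = Round(s_0, k_0) = 0xF1
s_2 = Round(s_1, k_1) = 0x16
s_3 = Round(s_2, k_2) = 0x65
s_4 = Round(s_3, k_3) = 0x52
s_5 = Round(s_4, k_4) = 0x2A
s_6 = Round(s_5, k_5) = 0xAF

0xAF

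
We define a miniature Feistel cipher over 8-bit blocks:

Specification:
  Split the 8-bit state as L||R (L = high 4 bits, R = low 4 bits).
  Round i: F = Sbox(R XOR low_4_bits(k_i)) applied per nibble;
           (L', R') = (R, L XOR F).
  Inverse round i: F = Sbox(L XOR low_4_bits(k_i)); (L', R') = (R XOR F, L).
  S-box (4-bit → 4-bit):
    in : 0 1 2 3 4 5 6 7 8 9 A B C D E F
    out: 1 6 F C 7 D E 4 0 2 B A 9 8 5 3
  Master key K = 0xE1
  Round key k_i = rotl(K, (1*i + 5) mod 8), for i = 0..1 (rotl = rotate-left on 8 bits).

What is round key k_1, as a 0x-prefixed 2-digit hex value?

0x78

K = 0xE1
k_0 = rotl(K, (1*0+5) mod 8) = rotl(K, 5) = 0x3C
k_1 = rotl(K, (1*1+5) mod 8) = rotl(K, 6) = 0x78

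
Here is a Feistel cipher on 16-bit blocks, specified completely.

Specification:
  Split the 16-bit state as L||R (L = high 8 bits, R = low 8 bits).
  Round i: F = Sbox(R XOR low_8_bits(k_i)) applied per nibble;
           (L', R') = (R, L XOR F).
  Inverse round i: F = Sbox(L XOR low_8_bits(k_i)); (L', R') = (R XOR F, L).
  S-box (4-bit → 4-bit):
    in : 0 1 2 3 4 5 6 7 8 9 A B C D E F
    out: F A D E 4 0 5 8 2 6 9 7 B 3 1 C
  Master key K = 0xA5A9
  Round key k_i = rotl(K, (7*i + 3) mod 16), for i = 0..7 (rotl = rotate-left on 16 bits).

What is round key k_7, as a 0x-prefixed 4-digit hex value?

K = 0xA5A9
k_0 = rotl(K, (7*0+3) mod 16) = rotl(K, 3) = 0x2D4D
k_1 = rotl(K, (7*1+3) mod 16) = rotl(K, 10) = 0xA696
k_2 = rotl(K, (7*2+3) mod 16) = rotl(K, 1) = 0x4B53
k_3 = rotl(K, (7*3+3) mod 16) = rotl(K, 8) = 0xA9A5
k_4 = rotl(K, (7*4+3) mod 16) = rotl(K, 15) = 0xD2D4
k_5 = rotl(K, (7*5+3) mod 16) = rotl(K, 6) = 0x6A69
k_6 = rotl(K, (7*6+3) mod 16) = rotl(K, 13) = 0x34B5
k_7 = rotl(K, (7*7+3) mod 16) = rotl(K, 4) = 0x5A9A

0x5A9A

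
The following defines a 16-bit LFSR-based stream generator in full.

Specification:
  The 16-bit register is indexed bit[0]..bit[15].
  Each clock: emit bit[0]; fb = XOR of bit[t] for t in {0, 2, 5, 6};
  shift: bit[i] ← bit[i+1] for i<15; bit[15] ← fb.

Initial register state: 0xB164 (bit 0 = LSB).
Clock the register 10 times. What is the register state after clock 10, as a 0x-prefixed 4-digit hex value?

0x9CEC

reg_0 = 0xB164
clock 1: out=0, reg = 0xD8B2
clock 2: out=0, reg = 0xEC59
clock 3: out=1, reg = 0x762C
clock 4: out=0, reg = 0x3B16
clock 5: out=0, reg = 0x9D8B
clock 6: out=1, reg = 0xCEC5
clock 7: out=1, reg = 0xE762
clock 8: out=0, reg = 0x73B1
clock 9: out=1, reg = 0x39D8
clock 10: out=0, reg = 0x9CEC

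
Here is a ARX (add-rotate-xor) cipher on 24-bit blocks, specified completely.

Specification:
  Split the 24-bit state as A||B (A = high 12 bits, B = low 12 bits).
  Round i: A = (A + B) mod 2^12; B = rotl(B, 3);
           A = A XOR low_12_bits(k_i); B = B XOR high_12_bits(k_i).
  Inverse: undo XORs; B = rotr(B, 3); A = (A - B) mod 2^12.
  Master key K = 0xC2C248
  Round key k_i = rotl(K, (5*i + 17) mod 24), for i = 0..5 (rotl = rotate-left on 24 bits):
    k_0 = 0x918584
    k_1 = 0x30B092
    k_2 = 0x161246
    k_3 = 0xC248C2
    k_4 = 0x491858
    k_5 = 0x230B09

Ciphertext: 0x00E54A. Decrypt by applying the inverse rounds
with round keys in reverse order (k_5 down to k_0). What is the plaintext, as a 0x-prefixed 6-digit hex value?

0xF6A8CC

s_0 = ciphertext = 0x00E54A
s_1 = InvRound(s_0, k_5) = 0x6184EF
s_2 = InvRound(s_1, k_4) = 0x231C0F
s_3 = InvRound(s_2, k_3) = 0x4EE605
s_4 = InvRound(s_3, k_2) = 0xDBC8EC
s_5 = InvRound(s_4, k_1) = 0xDB2F7C
s_6 = InvRound(s_5, k_0) = 0xF6A8CC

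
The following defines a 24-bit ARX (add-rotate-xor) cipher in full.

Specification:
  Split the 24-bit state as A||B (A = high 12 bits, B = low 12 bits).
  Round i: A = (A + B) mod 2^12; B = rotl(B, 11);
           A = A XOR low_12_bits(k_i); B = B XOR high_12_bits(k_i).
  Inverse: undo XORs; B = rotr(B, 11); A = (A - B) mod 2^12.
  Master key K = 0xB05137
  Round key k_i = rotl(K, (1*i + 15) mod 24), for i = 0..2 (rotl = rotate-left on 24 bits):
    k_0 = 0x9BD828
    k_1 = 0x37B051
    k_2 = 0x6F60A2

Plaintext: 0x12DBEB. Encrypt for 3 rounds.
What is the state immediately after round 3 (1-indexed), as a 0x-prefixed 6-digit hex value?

0xA2AE59

s_0 = plaintext = 0x12DBEB
s_1 = Round(s_0, k_0) = 0x530448
s_2 = Round(s_1, k_1) = 0x92915F
s_3 = Round(s_2, k_2) = 0xA2AE59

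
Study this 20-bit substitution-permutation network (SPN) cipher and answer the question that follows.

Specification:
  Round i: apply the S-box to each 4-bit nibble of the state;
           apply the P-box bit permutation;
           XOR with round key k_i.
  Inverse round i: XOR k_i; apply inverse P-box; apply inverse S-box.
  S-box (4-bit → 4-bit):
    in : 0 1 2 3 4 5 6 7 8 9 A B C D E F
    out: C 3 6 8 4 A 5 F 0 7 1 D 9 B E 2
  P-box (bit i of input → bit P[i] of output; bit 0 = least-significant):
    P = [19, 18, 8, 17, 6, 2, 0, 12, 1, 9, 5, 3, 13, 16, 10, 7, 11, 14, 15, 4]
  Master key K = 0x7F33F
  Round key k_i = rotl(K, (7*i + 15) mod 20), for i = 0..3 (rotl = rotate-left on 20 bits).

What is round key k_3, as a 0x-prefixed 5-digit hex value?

K = 0x7F33F
k_0 = rotl(K, (7*0+15) mod 20) = rotl(K, 15) = 0xFBF99
k_1 = rotl(K, (7*1+15) mod 20) = rotl(K, 2) = 0xFCCFD
k_2 = rotl(K, (7*2+15) mod 20) = rotl(K, 9) = 0x67EFE
k_3 = rotl(K, (7*3+15) mod 20) = rotl(K, 16) = 0xF7F33

0xF7F33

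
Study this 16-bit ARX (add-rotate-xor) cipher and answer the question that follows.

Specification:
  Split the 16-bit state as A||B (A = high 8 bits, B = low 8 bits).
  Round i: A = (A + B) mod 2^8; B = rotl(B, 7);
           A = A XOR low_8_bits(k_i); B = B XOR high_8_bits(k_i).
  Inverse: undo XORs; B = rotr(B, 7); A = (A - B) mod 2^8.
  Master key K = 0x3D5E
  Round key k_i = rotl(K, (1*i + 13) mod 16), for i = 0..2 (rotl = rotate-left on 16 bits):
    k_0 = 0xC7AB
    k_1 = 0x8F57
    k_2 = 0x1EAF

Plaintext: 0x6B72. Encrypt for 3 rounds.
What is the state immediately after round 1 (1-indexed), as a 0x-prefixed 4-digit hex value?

s_0 = plaintext = 0x6B72
s_1 = Round(s_0, k_0) = 0x76FE
s_2 = Round(s_1, k_1) = 0x23F0
s_3 = Round(s_2, k_2) = 0xBC66

0x76FE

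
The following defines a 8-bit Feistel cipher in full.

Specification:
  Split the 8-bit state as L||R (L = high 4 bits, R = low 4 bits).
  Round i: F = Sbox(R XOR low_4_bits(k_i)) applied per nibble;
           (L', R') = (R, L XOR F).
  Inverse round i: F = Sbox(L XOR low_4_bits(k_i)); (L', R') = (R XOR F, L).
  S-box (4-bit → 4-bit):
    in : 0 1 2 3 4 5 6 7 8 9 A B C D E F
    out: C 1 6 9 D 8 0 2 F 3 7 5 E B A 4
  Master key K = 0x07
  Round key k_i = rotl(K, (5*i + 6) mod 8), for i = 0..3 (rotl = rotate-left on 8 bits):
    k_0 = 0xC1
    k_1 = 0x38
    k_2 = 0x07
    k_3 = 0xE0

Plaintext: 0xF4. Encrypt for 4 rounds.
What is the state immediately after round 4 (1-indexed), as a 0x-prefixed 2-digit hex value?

0x58

s_0 = plaintext = 0xF4
s_1 = Round(s_0, k_0) = 0x47
s_2 = Round(s_1, k_1) = 0x70
s_3 = Round(s_2, k_2) = 0x05
s_4 = Round(s_3, k_3) = 0x58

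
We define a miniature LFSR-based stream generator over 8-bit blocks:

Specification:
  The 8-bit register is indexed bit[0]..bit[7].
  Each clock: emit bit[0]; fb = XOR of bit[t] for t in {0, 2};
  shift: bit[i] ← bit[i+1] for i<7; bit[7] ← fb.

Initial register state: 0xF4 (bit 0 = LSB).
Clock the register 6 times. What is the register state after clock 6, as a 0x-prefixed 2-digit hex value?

0x27

reg_0 = 0xF4
clock 1: out=0, reg = 0xFA
clock 2: out=0, reg = 0x7D
clock 3: out=1, reg = 0x3E
clock 4: out=0, reg = 0x9F
clock 5: out=1, reg = 0x4F
clock 6: out=1, reg = 0x27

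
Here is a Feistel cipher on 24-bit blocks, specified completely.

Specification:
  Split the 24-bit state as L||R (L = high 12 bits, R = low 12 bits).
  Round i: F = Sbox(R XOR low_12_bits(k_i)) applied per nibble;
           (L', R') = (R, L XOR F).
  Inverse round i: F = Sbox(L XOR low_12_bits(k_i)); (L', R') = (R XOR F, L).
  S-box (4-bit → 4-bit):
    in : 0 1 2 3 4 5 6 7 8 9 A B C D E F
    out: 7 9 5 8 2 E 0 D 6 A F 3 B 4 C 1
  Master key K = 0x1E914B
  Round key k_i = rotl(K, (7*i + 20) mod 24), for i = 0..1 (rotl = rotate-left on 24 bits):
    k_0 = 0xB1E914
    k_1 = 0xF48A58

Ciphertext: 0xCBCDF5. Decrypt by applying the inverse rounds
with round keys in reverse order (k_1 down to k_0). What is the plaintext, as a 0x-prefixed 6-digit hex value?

0xEE4D37

s_0 = ciphertext = 0xCBCDF5
s_1 = InvRound(s_0, k_1) = 0xD37CBC
s_2 = InvRound(s_1, k_0) = 0xEE4D37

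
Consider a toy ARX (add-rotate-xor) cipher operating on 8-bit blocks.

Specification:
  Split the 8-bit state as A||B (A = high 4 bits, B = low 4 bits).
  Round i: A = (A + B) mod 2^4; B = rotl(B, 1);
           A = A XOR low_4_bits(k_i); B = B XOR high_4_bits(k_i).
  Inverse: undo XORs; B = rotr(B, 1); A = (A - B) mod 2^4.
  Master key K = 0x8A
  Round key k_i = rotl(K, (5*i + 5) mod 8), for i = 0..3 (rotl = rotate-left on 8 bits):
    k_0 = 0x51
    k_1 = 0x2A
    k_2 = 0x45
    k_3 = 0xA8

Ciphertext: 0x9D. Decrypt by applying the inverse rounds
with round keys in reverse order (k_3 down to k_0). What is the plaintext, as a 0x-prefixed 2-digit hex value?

0x4D

s_0 = ciphertext = 0x9D
s_1 = InvRound(s_0, k_3) = 0x6B
s_2 = InvRound(s_1, k_2) = 0x4F
s_3 = InvRound(s_2, k_1) = 0x0E
s_4 = InvRound(s_3, k_0) = 0x4D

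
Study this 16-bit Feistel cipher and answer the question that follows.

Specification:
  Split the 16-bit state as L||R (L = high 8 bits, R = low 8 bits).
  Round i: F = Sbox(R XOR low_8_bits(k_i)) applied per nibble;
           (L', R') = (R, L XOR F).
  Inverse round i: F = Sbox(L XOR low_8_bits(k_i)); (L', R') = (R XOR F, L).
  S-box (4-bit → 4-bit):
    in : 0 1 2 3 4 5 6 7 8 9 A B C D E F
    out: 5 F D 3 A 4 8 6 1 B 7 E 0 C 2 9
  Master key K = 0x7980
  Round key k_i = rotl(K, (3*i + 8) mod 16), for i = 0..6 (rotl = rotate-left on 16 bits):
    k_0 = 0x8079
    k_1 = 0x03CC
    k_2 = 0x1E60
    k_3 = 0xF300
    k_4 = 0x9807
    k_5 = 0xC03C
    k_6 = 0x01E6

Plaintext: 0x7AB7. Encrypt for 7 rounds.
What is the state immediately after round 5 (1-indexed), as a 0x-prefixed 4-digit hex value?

s_0 = plaintext = 0x7AB7
s_1 = Round(s_0, k_0) = 0xB778
s_2 = Round(s_1, k_1) = 0x785D
s_3 = Round(s_2, k_2) = 0x5D44
s_4 = Round(s_3, k_3) = 0x44F7
s_5 = Round(s_4, k_4) = 0xF7D1
s_6 = Round(s_5, k_5) = 0xD1DB
s_7 = Round(s_6, k_6) = 0xDBED

0xF7D1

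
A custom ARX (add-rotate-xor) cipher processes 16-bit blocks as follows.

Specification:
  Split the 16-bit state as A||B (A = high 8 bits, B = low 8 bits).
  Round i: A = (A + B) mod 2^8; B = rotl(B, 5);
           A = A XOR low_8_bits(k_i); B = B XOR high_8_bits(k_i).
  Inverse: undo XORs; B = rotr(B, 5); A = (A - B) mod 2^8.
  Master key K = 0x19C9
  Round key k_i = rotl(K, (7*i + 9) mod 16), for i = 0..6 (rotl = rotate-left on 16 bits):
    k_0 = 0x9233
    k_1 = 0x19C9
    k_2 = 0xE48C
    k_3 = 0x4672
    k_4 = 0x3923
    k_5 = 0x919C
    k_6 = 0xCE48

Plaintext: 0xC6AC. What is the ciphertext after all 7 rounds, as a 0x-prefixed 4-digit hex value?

s_0 = plaintext = 0xC6AC
s_1 = Round(s_0, k_0) = 0x4107
s_2 = Round(s_1, k_1) = 0x81F9
s_3 = Round(s_2, k_2) = 0xF6DB
s_4 = Round(s_3, k_3) = 0xA33D
s_5 = Round(s_4, k_4) = 0xC39E
s_6 = Round(s_5, k_5) = 0xFD42
s_7 = Round(s_6, k_6) = 0x7786

0x7786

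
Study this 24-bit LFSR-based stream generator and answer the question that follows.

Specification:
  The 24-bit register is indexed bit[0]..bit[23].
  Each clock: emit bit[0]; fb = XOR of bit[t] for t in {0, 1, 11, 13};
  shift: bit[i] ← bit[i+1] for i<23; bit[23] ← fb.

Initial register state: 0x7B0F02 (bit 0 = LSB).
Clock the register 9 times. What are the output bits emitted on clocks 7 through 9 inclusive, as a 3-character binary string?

001

reg_0 = 0x7B0F02
clock 1: out=0, reg = 0x3D8781
clock 2: out=1, reg = 0x9EC3C0
clock 3: out=0, reg = 0x4F61E0
clock 4: out=0, reg = 0xA7B0F0
clock 5: out=0, reg = 0xD3D878
clock 6: out=0, reg = 0xE9EC3C
clock 7: out=0, reg = 0x74F61E
clock 8: out=0, reg = 0x3A7B0F
clock 9: out=1, reg = 0x1D3D87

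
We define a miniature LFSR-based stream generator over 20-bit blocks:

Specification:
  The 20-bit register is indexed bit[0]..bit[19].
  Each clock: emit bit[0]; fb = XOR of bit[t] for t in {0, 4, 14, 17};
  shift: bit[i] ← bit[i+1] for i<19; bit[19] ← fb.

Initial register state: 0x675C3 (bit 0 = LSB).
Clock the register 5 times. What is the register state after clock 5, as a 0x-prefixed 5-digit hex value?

reg_0 = 0x675C3
clock 1: out=1, reg = 0xB3AE1
clock 2: out=1, reg = 0x59D70
clock 3: out=0, reg = 0xACEB8
clock 4: out=0, reg = 0xD675C
clock 5: out=0, reg = 0x6B3AE

0x6B3AE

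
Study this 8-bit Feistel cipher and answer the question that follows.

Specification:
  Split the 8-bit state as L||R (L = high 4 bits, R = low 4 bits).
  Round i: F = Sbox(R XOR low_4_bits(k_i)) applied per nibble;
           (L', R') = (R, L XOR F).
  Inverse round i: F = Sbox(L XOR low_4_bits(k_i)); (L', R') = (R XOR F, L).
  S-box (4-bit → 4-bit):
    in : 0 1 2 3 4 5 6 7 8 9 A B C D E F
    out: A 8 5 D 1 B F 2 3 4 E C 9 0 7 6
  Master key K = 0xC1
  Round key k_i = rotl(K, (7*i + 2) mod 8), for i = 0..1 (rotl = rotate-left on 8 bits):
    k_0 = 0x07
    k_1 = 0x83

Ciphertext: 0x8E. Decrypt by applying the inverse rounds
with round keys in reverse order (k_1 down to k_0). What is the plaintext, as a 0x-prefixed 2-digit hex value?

s_0 = ciphertext = 0x8E
s_1 = InvRound(s_0, k_1) = 0x28
s_2 = InvRound(s_1, k_0) = 0x32

0x32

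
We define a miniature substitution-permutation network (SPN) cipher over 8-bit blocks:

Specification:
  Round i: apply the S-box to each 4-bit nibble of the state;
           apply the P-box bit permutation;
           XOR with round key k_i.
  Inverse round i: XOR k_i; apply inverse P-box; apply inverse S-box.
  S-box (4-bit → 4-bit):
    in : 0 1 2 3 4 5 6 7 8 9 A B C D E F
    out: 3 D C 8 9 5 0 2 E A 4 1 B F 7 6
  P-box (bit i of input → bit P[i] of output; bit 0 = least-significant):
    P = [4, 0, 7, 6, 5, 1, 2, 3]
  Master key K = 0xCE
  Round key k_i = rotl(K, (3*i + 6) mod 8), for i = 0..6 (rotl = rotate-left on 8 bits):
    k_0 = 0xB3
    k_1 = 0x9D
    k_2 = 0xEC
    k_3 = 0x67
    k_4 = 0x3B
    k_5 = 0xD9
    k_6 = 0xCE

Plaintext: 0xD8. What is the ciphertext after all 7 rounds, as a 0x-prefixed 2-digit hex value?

s_0 = plaintext = 0xD8
s_1 = Round(s_0, k_0) = 0x5C
s_2 = Round(s_1, k_1) = 0xE8
s_3 = Round(s_2, k_2) = 0x0B
s_4 = Round(s_3, k_3) = 0x55
s_5 = Round(s_4, k_4) = 0x8F
s_6 = Round(s_5, k_5) = 0x56
s_7 = Round(s_6, k_6) = 0xEA

0xEA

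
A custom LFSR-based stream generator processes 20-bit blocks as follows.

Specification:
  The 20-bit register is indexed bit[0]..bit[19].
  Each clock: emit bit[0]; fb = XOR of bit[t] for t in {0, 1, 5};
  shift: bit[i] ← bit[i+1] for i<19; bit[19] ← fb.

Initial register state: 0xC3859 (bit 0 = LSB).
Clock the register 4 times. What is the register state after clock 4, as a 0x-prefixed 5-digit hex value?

0x7C385

reg_0 = 0xC3859
clock 1: out=1, reg = 0xE1C2C
clock 2: out=0, reg = 0xF0E16
clock 3: out=0, reg = 0xF870B
clock 4: out=1, reg = 0x7C385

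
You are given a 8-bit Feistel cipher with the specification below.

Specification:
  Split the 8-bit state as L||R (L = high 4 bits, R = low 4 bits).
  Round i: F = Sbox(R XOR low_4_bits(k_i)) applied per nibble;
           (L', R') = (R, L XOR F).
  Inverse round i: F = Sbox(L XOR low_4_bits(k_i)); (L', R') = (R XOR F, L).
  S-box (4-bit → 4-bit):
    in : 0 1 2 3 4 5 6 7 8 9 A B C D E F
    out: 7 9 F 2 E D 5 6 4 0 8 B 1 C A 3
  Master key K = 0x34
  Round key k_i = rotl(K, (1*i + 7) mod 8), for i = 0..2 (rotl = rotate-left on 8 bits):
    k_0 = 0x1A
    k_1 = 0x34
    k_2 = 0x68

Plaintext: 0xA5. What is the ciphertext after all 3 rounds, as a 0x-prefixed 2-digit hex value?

0x90

s_0 = plaintext = 0xA5
s_1 = Round(s_0, k_0) = 0x59
s_2 = Round(s_1, k_1) = 0x99
s_3 = Round(s_2, k_2) = 0x90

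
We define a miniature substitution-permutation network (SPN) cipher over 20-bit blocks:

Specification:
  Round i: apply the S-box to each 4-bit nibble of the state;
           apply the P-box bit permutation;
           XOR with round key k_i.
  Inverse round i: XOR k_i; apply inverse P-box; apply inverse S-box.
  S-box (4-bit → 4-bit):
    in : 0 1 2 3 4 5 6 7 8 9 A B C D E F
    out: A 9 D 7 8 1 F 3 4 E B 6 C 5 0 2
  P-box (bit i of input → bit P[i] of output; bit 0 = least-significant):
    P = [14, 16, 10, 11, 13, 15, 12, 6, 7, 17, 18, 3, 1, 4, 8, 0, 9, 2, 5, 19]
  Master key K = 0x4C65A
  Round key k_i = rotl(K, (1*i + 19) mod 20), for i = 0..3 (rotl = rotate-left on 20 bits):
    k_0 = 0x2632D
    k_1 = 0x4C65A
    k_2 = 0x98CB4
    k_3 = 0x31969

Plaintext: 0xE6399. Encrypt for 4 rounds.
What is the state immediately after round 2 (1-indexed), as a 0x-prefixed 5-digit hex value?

0x4444A

s_0 = plaintext = 0xE6399
s_1 = Round(s_0, k_0) = 0x5FEFE
s_2 = Round(s_1, k_1) = 0x4444A
s_3 = Round(s_2, k_2) = 0x0C4FD
s_4 = Round(s_3, k_3) = 0xBDC64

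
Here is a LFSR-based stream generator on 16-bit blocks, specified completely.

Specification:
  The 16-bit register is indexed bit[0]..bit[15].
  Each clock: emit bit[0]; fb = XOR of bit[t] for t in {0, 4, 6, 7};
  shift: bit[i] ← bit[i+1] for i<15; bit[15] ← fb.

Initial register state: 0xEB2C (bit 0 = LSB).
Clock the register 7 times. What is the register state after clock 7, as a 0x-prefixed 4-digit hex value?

0xC9D6

reg_0 = 0xEB2C
clock 1: out=0, reg = 0x7596
clock 2: out=0, reg = 0x3ACB
clock 3: out=1, reg = 0x9D65
clock 4: out=1, reg = 0x4EB2
clock 5: out=0, reg = 0x2759
clock 6: out=1, reg = 0x93AC
clock 7: out=0, reg = 0xC9D6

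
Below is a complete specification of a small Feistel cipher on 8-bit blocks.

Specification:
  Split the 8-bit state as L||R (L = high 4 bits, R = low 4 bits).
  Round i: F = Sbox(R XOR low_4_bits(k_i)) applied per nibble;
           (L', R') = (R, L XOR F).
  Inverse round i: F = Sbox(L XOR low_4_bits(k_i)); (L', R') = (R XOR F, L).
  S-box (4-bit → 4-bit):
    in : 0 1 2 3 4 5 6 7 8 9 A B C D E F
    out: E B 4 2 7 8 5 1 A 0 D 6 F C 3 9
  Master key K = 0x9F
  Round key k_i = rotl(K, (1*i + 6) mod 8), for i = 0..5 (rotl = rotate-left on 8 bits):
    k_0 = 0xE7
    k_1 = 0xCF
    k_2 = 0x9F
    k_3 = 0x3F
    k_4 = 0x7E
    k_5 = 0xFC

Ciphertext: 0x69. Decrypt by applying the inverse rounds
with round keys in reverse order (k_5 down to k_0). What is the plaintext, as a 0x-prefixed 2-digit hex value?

s_0 = ciphertext = 0x69
s_1 = InvRound(s_0, k_5) = 0x46
s_2 = InvRound(s_1, k_4) = 0xB4
s_3 = InvRound(s_2, k_3) = 0x3B
s_4 = InvRound(s_3, k_2) = 0x43
s_5 = InvRound(s_4, k_1) = 0x54
s_6 = InvRound(s_5, k_0) = 0x05

0x05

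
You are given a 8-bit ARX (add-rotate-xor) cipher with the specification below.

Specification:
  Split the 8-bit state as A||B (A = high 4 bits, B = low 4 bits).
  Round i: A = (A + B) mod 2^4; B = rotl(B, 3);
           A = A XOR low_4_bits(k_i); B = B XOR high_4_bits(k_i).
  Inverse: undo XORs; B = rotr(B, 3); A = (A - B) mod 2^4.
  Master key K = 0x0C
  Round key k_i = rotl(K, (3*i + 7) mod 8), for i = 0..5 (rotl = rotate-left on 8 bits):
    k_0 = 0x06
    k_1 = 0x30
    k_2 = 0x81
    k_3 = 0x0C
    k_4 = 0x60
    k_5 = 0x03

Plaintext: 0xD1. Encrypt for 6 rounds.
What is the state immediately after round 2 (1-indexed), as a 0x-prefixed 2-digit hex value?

s_0 = plaintext = 0xD1
s_1 = Round(s_0, k_0) = 0x88
s_2 = Round(s_1, k_1) = 0x07
s_3 = Round(s_2, k_2) = 0x63
s_4 = Round(s_3, k_3) = 0x59
s_5 = Round(s_4, k_4) = 0xEA
s_6 = Round(s_5, k_5) = 0xB5

0x07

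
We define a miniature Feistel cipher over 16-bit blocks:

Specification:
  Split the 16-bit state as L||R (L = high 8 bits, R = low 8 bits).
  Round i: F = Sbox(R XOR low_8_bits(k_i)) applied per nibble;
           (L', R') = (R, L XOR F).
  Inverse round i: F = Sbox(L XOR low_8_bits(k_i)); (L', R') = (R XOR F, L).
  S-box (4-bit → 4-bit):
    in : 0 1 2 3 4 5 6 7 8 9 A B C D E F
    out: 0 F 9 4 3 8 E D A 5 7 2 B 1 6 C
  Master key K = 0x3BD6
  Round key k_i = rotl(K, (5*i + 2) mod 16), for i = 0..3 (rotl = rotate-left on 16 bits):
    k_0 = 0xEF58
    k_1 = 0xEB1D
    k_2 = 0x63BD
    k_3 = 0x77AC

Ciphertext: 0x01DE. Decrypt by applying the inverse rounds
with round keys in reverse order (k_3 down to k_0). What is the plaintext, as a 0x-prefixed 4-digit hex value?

0xA4C7

s_0 = ciphertext = 0x01DE
s_1 = InvRound(s_0, k_3) = 0xAF01
s_2 = InvRound(s_1, k_2) = 0xF8AF
s_3 = InvRound(s_2, k_1) = 0xC7F8
s_4 = InvRound(s_3, k_0) = 0xA4C7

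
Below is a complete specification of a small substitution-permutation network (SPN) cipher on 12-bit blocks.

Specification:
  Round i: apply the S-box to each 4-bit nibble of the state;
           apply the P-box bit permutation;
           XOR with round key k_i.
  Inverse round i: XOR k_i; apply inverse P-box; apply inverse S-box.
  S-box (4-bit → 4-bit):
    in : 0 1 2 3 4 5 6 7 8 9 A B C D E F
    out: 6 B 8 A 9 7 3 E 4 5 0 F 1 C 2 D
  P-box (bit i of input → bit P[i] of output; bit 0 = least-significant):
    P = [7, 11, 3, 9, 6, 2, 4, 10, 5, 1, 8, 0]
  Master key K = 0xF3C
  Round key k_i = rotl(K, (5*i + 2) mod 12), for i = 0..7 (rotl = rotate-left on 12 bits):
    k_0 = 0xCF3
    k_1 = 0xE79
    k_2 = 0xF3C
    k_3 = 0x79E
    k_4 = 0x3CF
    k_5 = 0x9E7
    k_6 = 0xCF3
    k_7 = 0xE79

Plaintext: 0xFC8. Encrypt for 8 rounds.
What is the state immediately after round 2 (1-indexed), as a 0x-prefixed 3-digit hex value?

0xF28

s_0 = plaintext = 0xFC8
s_1 = Round(s_0, k_0) = 0xD9A
s_2 = Round(s_1, k_1) = 0xF28
s_3 = Round(s_2, k_2) = 0xA15
s_4 = Round(s_3, k_3) = 0xB52
s_5 = Round(s_4, k_4) = 0x0B8
s_6 = Round(s_5, k_5) = 0xCB9
s_7 = Round(s_6, k_6) = 0x80F
s_8 = Round(s_7, k_7) = 0xDE5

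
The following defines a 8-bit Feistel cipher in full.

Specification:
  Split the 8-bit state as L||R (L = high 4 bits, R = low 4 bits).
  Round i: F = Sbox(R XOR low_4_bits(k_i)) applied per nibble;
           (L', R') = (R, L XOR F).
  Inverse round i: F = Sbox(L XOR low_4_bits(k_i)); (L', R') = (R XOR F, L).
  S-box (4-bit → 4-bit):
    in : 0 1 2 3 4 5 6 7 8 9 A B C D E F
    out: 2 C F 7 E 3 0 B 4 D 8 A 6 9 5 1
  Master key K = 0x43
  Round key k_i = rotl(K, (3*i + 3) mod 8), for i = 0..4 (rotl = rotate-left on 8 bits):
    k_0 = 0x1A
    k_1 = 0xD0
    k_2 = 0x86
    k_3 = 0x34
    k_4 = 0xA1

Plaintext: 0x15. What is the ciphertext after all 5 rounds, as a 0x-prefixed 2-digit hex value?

s_0 = plaintext = 0x15
s_1 = Round(s_0, k_0) = 0x50
s_2 = Round(s_1, k_1) = 0x07
s_3 = Round(s_2, k_2) = 0x7C
s_4 = Round(s_3, k_3) = 0xC3
s_5 = Round(s_4, k_4) = 0x33

0x33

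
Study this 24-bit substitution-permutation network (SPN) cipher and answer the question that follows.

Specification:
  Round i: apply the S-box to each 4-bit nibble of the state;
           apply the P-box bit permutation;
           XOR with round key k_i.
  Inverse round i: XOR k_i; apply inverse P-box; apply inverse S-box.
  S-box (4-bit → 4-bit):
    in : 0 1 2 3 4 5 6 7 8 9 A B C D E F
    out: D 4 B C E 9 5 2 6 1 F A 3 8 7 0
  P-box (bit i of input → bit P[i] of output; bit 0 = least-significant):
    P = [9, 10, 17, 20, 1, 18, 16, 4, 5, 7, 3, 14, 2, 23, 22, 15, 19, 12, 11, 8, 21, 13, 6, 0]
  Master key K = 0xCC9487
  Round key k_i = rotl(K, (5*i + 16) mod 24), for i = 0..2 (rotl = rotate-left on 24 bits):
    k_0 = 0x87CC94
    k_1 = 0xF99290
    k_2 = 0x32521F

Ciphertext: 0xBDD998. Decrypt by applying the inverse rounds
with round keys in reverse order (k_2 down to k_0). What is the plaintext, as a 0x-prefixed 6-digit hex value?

s_0 = ciphertext = 0xBDD998
s_1 = InvRound(s_0, k_2) = 0xD027E6
s_2 = InvRound(s_1, k_1) = 0xE25907
s_3 = InvRound(s_2, k_0) = 0x5B37A7

0x5B37A7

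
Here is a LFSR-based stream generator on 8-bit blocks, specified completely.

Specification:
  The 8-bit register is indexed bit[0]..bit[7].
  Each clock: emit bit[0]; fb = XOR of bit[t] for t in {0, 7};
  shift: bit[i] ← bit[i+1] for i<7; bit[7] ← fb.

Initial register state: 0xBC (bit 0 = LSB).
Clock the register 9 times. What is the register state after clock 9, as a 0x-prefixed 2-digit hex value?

0xB5

reg_0 = 0xBC
clock 1: out=0, reg = 0xDE
clock 2: out=0, reg = 0xEF
clock 3: out=1, reg = 0x77
clock 4: out=1, reg = 0xBB
clock 5: out=1, reg = 0x5D
clock 6: out=1, reg = 0xAE
clock 7: out=0, reg = 0xD7
clock 8: out=1, reg = 0x6B
clock 9: out=1, reg = 0xB5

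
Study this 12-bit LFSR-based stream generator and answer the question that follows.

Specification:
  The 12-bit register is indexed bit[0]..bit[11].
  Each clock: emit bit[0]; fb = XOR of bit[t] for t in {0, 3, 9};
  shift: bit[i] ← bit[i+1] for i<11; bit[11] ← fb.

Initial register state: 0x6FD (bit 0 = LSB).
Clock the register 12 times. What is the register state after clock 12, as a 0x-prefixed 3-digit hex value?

reg_0 = 0x6FD
clock 1: out=1, reg = 0xB7E
clock 2: out=0, reg = 0x5BF
clock 3: out=1, reg = 0x2DF
clock 4: out=1, reg = 0x96F
clock 5: out=1, reg = 0x4B7
clock 6: out=1, reg = 0xA5B
clock 7: out=1, reg = 0xD2D
clock 8: out=1, reg = 0x696
clock 9: out=0, reg = 0xB4B
clock 10: out=1, reg = 0xDA5
clock 11: out=1, reg = 0xED2
clock 12: out=0, reg = 0xF69

0xF69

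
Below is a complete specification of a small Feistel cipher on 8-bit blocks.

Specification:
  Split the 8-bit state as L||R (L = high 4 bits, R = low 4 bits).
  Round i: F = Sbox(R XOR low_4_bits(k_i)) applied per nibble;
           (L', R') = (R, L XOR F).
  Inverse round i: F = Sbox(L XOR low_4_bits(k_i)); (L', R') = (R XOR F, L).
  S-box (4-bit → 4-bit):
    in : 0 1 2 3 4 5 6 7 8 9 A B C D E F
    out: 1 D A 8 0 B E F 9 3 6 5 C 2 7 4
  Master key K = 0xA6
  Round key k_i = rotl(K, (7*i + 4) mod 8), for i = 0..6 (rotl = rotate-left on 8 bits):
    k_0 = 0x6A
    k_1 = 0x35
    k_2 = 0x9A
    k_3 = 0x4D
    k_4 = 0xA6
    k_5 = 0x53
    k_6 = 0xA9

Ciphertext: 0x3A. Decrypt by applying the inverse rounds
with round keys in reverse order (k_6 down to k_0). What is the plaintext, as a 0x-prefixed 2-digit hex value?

0x68

s_0 = ciphertext = 0x3A
s_1 = InvRound(s_0, k_6) = 0xC3
s_2 = InvRound(s_1, k_5) = 0x7C
s_3 = InvRound(s_2, k_4) = 0x17
s_4 = InvRound(s_3, k_3) = 0xB1
s_5 = InvRound(s_4, k_2) = 0xCB
s_6 = InvRound(s_5, k_1) = 0x8C
s_7 = InvRound(s_6, k_0) = 0x68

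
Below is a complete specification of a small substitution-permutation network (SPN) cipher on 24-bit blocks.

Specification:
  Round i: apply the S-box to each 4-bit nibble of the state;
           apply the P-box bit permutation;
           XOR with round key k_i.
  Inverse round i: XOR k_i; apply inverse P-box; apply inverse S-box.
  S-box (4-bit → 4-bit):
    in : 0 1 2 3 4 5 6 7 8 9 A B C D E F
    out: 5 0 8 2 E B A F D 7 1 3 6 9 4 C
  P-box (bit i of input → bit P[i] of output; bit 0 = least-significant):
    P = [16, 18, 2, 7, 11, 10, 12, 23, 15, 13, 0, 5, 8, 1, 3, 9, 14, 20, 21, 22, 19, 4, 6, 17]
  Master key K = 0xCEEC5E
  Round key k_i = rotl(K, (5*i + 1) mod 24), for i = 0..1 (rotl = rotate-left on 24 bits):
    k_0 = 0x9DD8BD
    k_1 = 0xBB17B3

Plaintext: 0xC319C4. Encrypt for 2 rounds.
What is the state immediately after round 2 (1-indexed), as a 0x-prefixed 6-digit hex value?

s_0 = plaintext = 0xC319C4
s_1 = Round(s_0, k_0) = 0x896C68
s_2 = Round(s_1, k_1) = 0x007174

0x007174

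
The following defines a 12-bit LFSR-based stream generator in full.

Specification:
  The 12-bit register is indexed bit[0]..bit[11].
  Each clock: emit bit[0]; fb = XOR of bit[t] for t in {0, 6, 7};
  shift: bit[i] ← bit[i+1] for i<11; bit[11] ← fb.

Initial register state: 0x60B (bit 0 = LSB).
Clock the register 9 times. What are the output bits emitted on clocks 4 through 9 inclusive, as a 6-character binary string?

reg_0 = 0x60B
clock 1: out=1, reg = 0xB05
clock 2: out=1, reg = 0xD82
clock 3: out=0, reg = 0xEC1
clock 4: out=1, reg = 0xF60
clock 5: out=0, reg = 0xFB0
clock 6: out=0, reg = 0xFD8
clock 7: out=0, reg = 0x7EC
clock 8: out=0, reg = 0x3F6
clock 9: out=0, reg = 0x1FB

100000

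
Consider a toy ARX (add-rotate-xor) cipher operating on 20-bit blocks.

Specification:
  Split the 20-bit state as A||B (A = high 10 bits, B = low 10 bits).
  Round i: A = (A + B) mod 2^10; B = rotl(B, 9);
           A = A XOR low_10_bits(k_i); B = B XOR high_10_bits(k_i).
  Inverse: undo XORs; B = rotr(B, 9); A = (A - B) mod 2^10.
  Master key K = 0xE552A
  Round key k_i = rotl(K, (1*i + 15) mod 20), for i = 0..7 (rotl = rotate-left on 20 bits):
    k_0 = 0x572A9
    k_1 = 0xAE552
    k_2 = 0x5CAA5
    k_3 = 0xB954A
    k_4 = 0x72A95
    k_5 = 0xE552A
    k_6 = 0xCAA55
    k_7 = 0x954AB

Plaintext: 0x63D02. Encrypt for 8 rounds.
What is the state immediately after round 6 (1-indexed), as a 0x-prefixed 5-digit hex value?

s_0 = plaintext = 0x63D02
s_1 = Round(s_0, k_0) = 0x0E1DD
s_2 = Round(s_1, k_1) = 0xD1C57
s_3 = Round(s_2, k_2) = 0x4EF59
s_4 = Round(s_3, k_3) = 0x77949
s_5 = Round(s_4, k_4) = 0x6CB6E
s_6 = Round(s_5, k_5) = 0x02A22
s_7 = Round(s_6, k_6) = 0x1E63B
s_8 = Round(s_7, k_7) = 0x87D48

0x02A22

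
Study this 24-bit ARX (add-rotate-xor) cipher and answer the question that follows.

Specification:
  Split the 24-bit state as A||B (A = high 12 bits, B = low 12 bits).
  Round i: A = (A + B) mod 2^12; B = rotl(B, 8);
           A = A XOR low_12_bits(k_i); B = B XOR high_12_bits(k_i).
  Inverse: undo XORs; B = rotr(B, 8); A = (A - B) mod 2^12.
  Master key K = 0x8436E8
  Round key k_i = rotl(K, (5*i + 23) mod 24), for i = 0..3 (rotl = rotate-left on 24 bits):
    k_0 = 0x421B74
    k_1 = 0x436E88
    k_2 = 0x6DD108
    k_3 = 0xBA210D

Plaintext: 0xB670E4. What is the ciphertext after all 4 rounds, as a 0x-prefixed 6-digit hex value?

s_0 = plaintext = 0xB670E4
s_1 = Round(s_0, k_0) = 0x73F02F
s_2 = Round(s_1, k_1) = 0x9E6B34
s_3 = Round(s_2, k_2) = 0x41226E
s_4 = Round(s_3, k_3) = 0x78D584

0x78D584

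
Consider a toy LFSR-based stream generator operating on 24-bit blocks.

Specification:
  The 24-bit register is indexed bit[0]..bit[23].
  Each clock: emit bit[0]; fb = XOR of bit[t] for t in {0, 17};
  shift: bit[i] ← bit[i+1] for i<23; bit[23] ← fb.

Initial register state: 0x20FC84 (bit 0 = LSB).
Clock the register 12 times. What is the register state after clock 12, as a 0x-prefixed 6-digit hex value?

reg_0 = 0x20FC84
clock 1: out=0, reg = 0x107E42
clock 2: out=0, reg = 0x083F21
clock 3: out=1, reg = 0x841F90
clock 4: out=0, reg = 0x420FC8
clock 5: out=0, reg = 0xA107E4
clock 6: out=0, reg = 0x5083F2
clock 7: out=0, reg = 0x2841F9
clock 8: out=1, reg = 0x9420FC
clock 9: out=0, reg = 0x4A107E
clock 10: out=0, reg = 0xA5083F
clock 11: out=1, reg = 0xD2841F
clock 12: out=1, reg = 0x69420F

0x69420F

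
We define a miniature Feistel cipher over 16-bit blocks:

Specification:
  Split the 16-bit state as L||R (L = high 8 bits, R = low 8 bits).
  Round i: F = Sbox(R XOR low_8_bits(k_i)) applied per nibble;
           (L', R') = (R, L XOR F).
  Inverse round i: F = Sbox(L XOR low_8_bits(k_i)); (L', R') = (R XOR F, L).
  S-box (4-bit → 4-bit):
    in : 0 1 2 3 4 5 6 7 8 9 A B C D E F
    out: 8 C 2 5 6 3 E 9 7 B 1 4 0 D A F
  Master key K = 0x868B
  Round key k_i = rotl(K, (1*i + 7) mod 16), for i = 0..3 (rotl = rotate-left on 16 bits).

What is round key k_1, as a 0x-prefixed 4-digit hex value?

0x8B86

K = 0x868B
k_0 = rotl(K, (1*0+7) mod 16) = rotl(K, 7) = 0x45C3
k_1 = rotl(K, (1*1+7) mod 16) = rotl(K, 8) = 0x8B86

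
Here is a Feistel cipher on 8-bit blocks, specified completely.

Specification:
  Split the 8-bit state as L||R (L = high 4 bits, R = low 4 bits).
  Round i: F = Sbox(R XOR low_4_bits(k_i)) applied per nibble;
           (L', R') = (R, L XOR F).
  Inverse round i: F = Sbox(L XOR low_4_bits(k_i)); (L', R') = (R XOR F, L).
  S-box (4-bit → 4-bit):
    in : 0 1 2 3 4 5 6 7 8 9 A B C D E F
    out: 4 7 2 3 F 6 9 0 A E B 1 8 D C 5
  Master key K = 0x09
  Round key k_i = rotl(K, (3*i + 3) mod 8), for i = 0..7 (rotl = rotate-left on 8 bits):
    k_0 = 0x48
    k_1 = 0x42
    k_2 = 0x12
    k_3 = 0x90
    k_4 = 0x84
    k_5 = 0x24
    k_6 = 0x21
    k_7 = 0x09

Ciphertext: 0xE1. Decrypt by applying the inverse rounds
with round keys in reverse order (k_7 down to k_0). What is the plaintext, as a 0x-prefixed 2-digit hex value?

0xA0

s_0 = ciphertext = 0xE1
s_1 = InvRound(s_0, k_7) = 0x1E
s_2 = InvRound(s_1, k_6) = 0xA1
s_3 = InvRound(s_2, k_5) = 0xDA
s_4 = InvRound(s_3, k_4) = 0x4D
s_5 = InvRound(s_4, k_3) = 0x24
s_6 = InvRound(s_5, k_2) = 0x02
s_7 = InvRound(s_6, k_1) = 0x00
s_8 = InvRound(s_7, k_0) = 0xA0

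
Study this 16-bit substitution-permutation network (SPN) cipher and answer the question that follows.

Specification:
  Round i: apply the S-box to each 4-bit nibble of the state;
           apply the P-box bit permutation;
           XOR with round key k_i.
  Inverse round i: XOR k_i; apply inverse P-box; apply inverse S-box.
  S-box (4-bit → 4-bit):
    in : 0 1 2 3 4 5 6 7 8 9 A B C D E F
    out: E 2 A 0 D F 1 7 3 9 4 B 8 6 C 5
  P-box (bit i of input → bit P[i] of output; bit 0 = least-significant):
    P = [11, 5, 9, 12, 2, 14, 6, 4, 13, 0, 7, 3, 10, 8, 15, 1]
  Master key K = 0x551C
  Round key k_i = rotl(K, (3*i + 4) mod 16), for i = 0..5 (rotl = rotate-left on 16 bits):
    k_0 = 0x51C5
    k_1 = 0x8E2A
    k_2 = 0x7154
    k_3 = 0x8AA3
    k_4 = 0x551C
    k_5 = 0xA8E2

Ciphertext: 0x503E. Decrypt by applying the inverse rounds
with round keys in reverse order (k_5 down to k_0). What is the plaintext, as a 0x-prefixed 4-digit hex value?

s_0 = ciphertext = 0x503E
s_1 = InvRound(s_0, k_5) = 0xA459
s_2 = InvRound(s_1, k_4) = 0xD87C
s_3 = InvRound(s_2, k_3) = 0xC05E
s_4 = InvRound(s_3, k_2) = 0x093C
s_5 = InvRound(s_4, k_1) = 0x539A
s_6 = InvRound(s_5, k_0) = 0xC24A

0xC24A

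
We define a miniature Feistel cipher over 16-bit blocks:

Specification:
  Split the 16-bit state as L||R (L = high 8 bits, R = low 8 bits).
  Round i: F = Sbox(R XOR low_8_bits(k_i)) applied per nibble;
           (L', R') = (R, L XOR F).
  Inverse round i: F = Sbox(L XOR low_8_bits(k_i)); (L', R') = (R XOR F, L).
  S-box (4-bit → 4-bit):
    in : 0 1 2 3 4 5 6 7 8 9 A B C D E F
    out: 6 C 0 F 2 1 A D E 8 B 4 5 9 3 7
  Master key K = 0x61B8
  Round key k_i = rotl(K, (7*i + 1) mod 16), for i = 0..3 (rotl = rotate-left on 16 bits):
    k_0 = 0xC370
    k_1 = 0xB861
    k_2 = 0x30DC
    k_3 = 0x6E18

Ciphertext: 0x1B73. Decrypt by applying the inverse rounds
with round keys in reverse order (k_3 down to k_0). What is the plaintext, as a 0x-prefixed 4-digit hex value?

0xE519

s_0 = ciphertext = 0x1B73
s_1 = InvRound(s_0, k_3) = 0x1C1B
s_2 = InvRound(s_1, k_2) = 0x4D1C
s_3 = InvRound(s_2, k_1) = 0x194D
s_4 = InvRound(s_3, k_0) = 0xE519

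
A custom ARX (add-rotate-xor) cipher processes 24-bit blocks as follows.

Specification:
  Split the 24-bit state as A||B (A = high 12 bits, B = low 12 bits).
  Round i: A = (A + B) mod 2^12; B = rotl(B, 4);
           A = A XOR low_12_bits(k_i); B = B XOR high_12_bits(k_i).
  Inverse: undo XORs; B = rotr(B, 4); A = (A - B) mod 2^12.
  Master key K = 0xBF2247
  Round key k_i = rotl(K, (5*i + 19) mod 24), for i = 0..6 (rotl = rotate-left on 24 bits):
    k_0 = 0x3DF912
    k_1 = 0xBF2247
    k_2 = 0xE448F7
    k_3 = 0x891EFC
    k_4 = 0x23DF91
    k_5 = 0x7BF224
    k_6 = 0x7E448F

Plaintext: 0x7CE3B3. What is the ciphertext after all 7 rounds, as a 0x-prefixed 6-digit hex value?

s_0 = plaintext = 0x7CE3B3
s_1 = Round(s_0, k_0) = 0x2938EC
s_2 = Round(s_1, k_1) = 0x93853A
s_3 = Round(s_2, k_2) = 0x685DE1
s_4 = Round(s_3, k_3) = 0xA9A68C
s_5 = Round(s_4, k_4) = 0xEB7AFB
s_6 = Round(s_5, k_5) = 0xB96805
s_7 = Round(s_6, k_6) = 0x7147BC

0x7147BC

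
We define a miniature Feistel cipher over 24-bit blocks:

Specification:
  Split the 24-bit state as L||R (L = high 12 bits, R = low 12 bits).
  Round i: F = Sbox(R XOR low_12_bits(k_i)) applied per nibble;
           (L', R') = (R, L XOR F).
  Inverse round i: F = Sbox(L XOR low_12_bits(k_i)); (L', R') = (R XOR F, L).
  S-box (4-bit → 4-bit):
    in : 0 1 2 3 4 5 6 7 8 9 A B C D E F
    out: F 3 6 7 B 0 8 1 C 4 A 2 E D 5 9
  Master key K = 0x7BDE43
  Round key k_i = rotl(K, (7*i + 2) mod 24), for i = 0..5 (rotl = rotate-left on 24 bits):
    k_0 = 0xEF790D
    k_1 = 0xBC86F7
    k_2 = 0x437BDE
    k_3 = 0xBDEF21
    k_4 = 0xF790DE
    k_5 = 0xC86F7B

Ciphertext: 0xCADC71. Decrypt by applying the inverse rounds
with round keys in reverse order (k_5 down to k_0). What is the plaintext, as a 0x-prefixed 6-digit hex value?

0x58C197

s_0 = ciphertext = 0xCADC71
s_1 = InvRound(s_0, k_5) = 0xBA9CAD
s_2 = InvRound(s_1, k_4) = 0xEBCBA9
s_3 = InvRound(s_2, k_3) = 0x8E4EBC
s_4 = InvRound(s_3, k_2) = 0x9C68E4
s_5 = InvRound(s_4, k_1) = 0x1979C6
s_6 = InvRound(s_5, k_0) = 0x58C197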